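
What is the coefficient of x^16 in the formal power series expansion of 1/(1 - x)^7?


The negative binomial / multiset identity is
1/(1 - x)^r = sum_{k>=0} C(k + r - 1, r - 1) x^k.
Here r = 7 and k = 16, so the coefficient is
C(16 + 6, 6) = C(22, 6)
= 74613

74613


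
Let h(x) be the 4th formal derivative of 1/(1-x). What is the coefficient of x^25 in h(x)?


Differentiating 4 times: d^4/dx^4 [1/(1-x)] = 4!/(1-x)^5.
The expansion 1/(1-x)^5 = sum_{k>=0} C(k+4, 4) x^k, so the coefficient of x^n in 4!/(1-x)^5 is 4! * C(n+4, 4).
For n = 25: 24 * C(29, 4) = 24 * 23751 = 570024

570024


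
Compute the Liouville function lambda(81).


The Liouville function is lambda(k) = (-1)^Omega(k), where Omega(k) counts the prime factors of k with multiplicity.
Factoring: 81 = 3 * 3 * 3 * 3, so Omega(81) = 4.
lambda(81) = (-1)^4 = 1.

1


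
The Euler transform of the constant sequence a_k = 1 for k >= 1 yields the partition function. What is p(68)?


The Euler transform converts the sequence a_k = 1 into the number of integer partitions.
Using the recurrence or dynamic programming:
p(68) = 3087735

3087735


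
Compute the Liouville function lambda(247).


The Liouville function is lambda(k) = (-1)^Omega(k), where Omega(k) counts the prime factors of k with multiplicity.
Factoring: 247 = 13 * 19, so Omega(247) = 2.
lambda(247) = (-1)^2 = 1.

1


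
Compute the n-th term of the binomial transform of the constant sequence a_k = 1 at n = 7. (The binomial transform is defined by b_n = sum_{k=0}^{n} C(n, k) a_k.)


With a_k = 1 for all k, b_n = sum_{k=0}^{n} C(n, k) = 2^n by the binomial theorem.
For n = 7: 2^7 = 128.

128


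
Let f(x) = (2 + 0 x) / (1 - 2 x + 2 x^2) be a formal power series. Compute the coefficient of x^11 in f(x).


Write f(x) = sum_{k>=0} a_k x^k. Multiplying both sides by 1 - 2 x + 2 x^2 gives
(1 - 2 x + 2 x^2) sum_{k>=0} a_k x^k = 2 + 0 x.
Matching coefficients:
 x^0: a_0 = 2
 x^1: a_1 - 2 a_0 = 0  =>  a_1 = 2*2 + 0 = 4
 x^k (k >= 2): a_k = 2 a_{k-1} - 2 a_{k-2}.
Iterating: a_2 = 4, a_3 = 0, a_4 = -8, a_5 = -16, a_6 = -16, a_7 = 0, a_8 = 32, a_9 = 64, a_10 = 64, a_11 = 0.
So the coefficient of x^11 is 0.

0


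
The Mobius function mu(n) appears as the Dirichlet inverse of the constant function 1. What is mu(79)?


79 = 79 (all distinct primes).
mu(79) = (-1)^1 = -1

-1


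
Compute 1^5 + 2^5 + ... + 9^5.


This power sum has a closed form given by Faulhaber's formula
sum_{k=1}^{m} k^p = (1 / (p + 1)) * sum_{j=0}^{p} C(p + 1, j) B_j m^(p + 1 - j),
but for small m direct computation is fastest:
1 + 32 + 243 + 1024 + 3125 + 7776 + 16807 + 32768 + 59049 = 120825.

120825


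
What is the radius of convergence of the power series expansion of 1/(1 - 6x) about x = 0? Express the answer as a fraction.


Expanding 1/(1 - 6x) = sum_{k>=0} 6^k x^k, the series converges when |6x| < 1, i.e., |x| < 1/6.
So the radius of convergence is 1/6 = 1/6.

1/6


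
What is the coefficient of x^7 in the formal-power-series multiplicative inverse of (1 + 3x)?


The inverse is 1/(1 + 3x). Apply the geometric identity 1/(1 - y) = sum_{k>=0} y^k with y = -3x:
1/(1 + 3x) = sum_{k>=0} (-3)^k x^k.
So the coefficient of x^7 is (-3)^7 = -2187.

-2187


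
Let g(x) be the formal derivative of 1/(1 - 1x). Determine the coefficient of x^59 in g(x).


Differentiate termwise: d/dx sum_{k>=0} 1^k x^k = sum_{k>=1} k 1^k x^(k-1) = sum_{j>=0} (j+1) 1^(j+1) x^j.
Equivalently, d/dx [1/(1 - 1x)] = 1/(1 - 1x)^2.
For j = 59: 60 * 1^60 = 60 * 1 = 60.

60


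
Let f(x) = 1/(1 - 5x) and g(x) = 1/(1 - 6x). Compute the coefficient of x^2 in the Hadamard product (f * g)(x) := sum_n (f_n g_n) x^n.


f has coefficients f_k = 5^k and g has coefficients g_k = 6^k, so the Hadamard product has coefficient (f*g)_k = 5^k * 6^k = 30^k.
For k = 2: 30^2 = 900.

900


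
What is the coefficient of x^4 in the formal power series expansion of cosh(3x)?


The Maclaurin series is cosh(t) = sum_{m>=0} t^(2m) / (2m)!, so substituting t = 3x, only even powers of x are nonzero, with coefficient of x^(2m) equal to 3^(2m) / (2m)!.
For x^4 the coefficient is 3^4/4! = 81/24 = 27/8.

27/8


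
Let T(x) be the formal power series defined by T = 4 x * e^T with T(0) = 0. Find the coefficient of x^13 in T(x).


Apply the Lagrange inversion formula: if T = 4 x * phi(T) with phi(t) = e^t, then
[x^n] T = 4^n * (1/n) [t^(n-1)] phi(t)^n = 4^n * (1/n) [t^(n-1)] e^(n t) = 4^n * (1/n) * n^(n-1) / (n-1)! = 4^n * n^(n-1) / n!.
When c = 1 this is the Cayley count of rooted labeled trees on n vertices, divided by n!.
For n = 13: 4^13 * 13^12 / 13! = 67108864 * 23298085122481/6227020800 = 117451023583608832/467775.

117451023583608832/467775


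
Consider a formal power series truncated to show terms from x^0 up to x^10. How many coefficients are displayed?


From x^0 to x^10 inclusive, the count is 10 - 0 + 1 = 11.

11


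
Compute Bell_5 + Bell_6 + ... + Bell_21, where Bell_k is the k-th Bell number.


Recall Bell_k counts set partitions of a k-set (with Bell_0 = 1 by convention).
Bell_5 through Bell_21: 52, 203, 877, 4140, 21147, 115975, 678570, 4213597, 27644437, 190899322, 1382958545, 10480142147, 82864869804, 682076806159, 5832742205057, 51724158235372, 474869816156751
Sum = 52 + 203 + 877 + 4140 + 21147 + 115975 + 678570 + 4213597 + 27644437 + 190899322 + 1382958545 + 10480142147 + 82864869804 + 682076806159 + 5832742205057 + 51724158235372 + 474869816156751 = 533203744952155.

533203744952155


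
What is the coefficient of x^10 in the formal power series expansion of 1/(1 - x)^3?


The negative binomial / multiset identity is
1/(1 - x)^r = sum_{k>=0} C(k + r - 1, r - 1) x^k.
Here r = 3 and k = 10, so the coefficient is
C(10 + 2, 2) = C(12, 2)
= 66

66


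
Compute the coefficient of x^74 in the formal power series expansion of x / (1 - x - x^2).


Let f(x) = sum_{k>=0} a_k x^k. Multiplying f(x) * (1 - x - x^2) = x and matching coefficients gives a_0 = 0, a_1 = 1, and a_k = a_{k-1} + a_{k-2} for k >= 2. These are the Fibonacci numbers F_k.
Iterating from F_0 = 0, F_1 = 1:
F_0=0, F_1=1, F_2=1, F_3=2, F_4=3, F_5=5, F_6=8, F_7=13, F_8=21, F_9=34, ...
F_74 = 1304969544928657.

1304969544928657


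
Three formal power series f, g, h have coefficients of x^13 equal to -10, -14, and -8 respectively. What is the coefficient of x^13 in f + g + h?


Series addition is componentwise:
-10 + -14 + -8
= -32

-32


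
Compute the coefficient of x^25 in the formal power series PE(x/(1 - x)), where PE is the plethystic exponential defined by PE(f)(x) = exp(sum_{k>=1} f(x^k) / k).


For f(x) = x/(1 - x) we have
sum_{k>=1} f(x^k) / k = sum_{k>=1} (1/k) * x^k / (1 - x^k) = sum_{k, m >= 1} x^(k m) / k,
which after exponentiating simplifies to
PE(x/(1 - x)) = prod_{k>=1} 1 / (1 - x^k).
This is the generating function for the partition function p(n), so the coefficient of x^25 is p(25).
Computing p(25) by dynamic programming over parts 1, 2, ..., 25: p(25) = 1958.

1958


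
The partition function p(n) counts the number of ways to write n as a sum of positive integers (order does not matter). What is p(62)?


Using the generating function prod_{k>=1} 1/(1-x^k), we compute p(62).
By dynamic programming over parts 1 through 62:
p(62) = 1300156

1300156


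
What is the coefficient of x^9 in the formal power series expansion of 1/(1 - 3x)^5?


The general identity 1/(1 - c x)^r = sum_{k>=0} c^k C(k + r - 1, r - 1) x^k follows by substituting y = c x into 1/(1 - y)^r = sum_{k>=0} C(k + r - 1, r - 1) y^k.
For c = 3, r = 5, k = 9:
3^9 * C(13, 4) = 19683 * 715 = 14073345.

14073345


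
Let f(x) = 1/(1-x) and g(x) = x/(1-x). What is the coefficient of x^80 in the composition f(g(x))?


First simplify the composition: f(g(x)) = 1/(1 - x/(1-x)) = (1-x)/((1-x) - x) = (1-x)/(1-2x).
Now extract the coefficient. Write (1-x)/(1-2x) = 1/(1-2x) - x/(1-2x).
The coefficient of x^n in 1/(1-2x) is 2^n, and in x/(1-2x) is 2^(n-1) (for n >= 1).
So the coefficient of x^80 is 2^80 - 2^79 = 1208925819614629174706176 - 604462909807314587353088 = 604462909807314587353088.

604462909807314587353088


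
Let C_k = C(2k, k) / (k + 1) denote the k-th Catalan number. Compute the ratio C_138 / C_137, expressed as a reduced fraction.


Using C_k = (2k)! / (k! (k+1)!), the ratio C_{k+1}/C_k simplifies to
C_{k+1}/C_k = [(2k+2)! / ((k+1)! (k+2)!)] * [k! (k+1)! / (2k)!]
 = (2k+2)(2k+1) / ((k+1)(k+2)) = 2(2k+1) / (k+2).
For k = 137: 2(2*137 + 1) / (137 + 2) = 550/139 = 550/139.

550/139


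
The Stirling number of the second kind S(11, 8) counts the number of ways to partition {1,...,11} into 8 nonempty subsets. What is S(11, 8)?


Using the explicit formula S(n,k) = (1/k!) sum_{j=0}^{k} (-1)^(k-j) C(k,j) j^n:
S(11, 8) = 11880
Equivalently, S(n,k) is n! times the coefficient of x^n in the EGF (e^x - 1)^k / k!.

11880


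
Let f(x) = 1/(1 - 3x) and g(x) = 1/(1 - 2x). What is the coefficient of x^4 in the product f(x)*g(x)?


The coefficient of x^n in f*g is the Cauchy product: sum_{k=0}^{n} a^k * b^(n-k).
With a=3, b=2, n=4:
sum_{k=0}^{4} 3^k * 2^(4-k)
= 211

211


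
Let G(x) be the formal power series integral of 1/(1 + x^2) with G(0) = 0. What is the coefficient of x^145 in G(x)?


1/(1 + x^2) = sum_{j>=0} (-1)^j x^(2j). Integrating termwise with G(0) = 0:
G(x) = sum_{j>=0} (-1)^j x^(2j+1) / (2j+1) = arctan(x).
Only odd powers are nonzero. For x^145 write 145 = 2*72 + 1, giving
(-1)^72 / 145 = 1/145 = 1/145.

1/145


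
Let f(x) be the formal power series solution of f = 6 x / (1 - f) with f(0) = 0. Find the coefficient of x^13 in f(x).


Apply Lagrange inversion: f = 6 x * phi(f) with phi(t) = 1/(1 - t), so
[x^n] f = 6^n * (1/n) [t^(n-1)] phi(t)^n = 6^n * (1/n) [t^(n-1)] (1 - t)^(-n) = 6^n * (1/n) C(2n - 2, n - 1) = 6^n * C_{n-1}.
For n = 13: C_12 = C(24, 12) / 13 = 2704156/13 = 208012.
With the 6^13 = 13060694016 factor, the coefficient is 13060694016 * 208012 = 2716781083656192.

2716781083656192


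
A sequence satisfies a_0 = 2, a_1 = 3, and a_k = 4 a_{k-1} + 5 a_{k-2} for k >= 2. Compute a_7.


The characteristic equation is t^2 - 4 t - 5 = 0, with roots r_1 = 5 and r_2 = -1 (so c_1 = r_1 + r_2, c_2 = -r_1 r_2 as required).
One can use the closed form a_n = A r_1^n + B r_2^n, but direct iteration is more reliable:
a_0 = 2, a_1 = 3, a_2 = 22, a_3 = 103, a_4 = 522, a_5 = 2603, a_6 = 13022, a_7 = 65103.
So a_7 = 65103.

65103


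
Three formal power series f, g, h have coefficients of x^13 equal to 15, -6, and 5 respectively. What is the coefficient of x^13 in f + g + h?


Series addition is componentwise:
15 + -6 + 5
= 14

14


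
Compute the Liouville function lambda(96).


The Liouville function is lambda(k) = (-1)^Omega(k), where Omega(k) counts the prime factors of k with multiplicity.
Factoring: 96 = 2 * 2 * 2 * 2 * 2 * 3, so Omega(96) = 6.
lambda(96) = (-1)^6 = 1.

1


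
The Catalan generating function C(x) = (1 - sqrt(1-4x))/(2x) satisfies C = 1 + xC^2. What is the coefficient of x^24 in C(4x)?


Substituting x -> 4x scales the n-th coefficient by 4^n, so [x^24] C(4x) = 4^24 * C_24.
C_24 = C(2*24, 24)/(25) = 32247603683100/25 = 1289904147324.
So 4^24 * 1289904147324 = 281474976710656 * 1289904147324 = 363075739827001485944684544.

363075739827001485944684544


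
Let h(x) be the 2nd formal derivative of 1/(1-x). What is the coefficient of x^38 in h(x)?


Differentiating 2 times: d^2/dx^2 [1/(1-x)] = 2!/(1-x)^3.
The expansion 1/(1-x)^3 = sum_{k>=0} C(k+2, 2) x^k, so the coefficient of x^n in 2!/(1-x)^3 is 2! * C(n+2, 2).
For n = 38: 2 * C(40, 2) = 2 * 780 = 1560

1560


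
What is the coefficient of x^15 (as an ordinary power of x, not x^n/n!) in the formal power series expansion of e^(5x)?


The exponential series is e^y = sum_{k>=0} y^k / k!. Substituting y = 5x gives
e^(5x) = sum_{k>=0} 5^k x^k / k!.
So the coefficient of x^n is a^n/n! with a = 5, n = 15:
5^15 / 15! = 30517578125/1307674368000 = 244140625/10461394944

244140625/10461394944


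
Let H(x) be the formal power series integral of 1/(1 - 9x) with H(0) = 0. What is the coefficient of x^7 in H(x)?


1/(1 - 9x) = sum_{k>=0} 9^k x^k. Integrating termwise with H(0) = 0:
H(x) = sum_{k>=0} 9^k x^(k+1) / (k+1) = sum_{m>=1} 9^(m-1) x^m / m.
For m = 7: 9^6/7 = 531441/7 = 531441/7.

531441/7


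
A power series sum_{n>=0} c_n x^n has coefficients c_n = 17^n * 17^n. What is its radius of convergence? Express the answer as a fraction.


By the root test (Cauchy-Hadamard), the radius is R = 1 / limsup_n |c_n|^(1/n).
Here |c_n|^(1/n) = (17^n * 17^n)^(1/n) = 17 * 17 = 289 for all n.
So R = 1/289 = 1/289.

1/289


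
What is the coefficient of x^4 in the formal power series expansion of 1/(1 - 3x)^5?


The general identity 1/(1 - c x)^r = sum_{k>=0} c^k C(k + r - 1, r - 1) x^k follows by substituting y = c x into 1/(1 - y)^r = sum_{k>=0} C(k + r - 1, r - 1) y^k.
For c = 3, r = 5, k = 4:
3^4 * C(8, 4) = 81 * 70 = 5670.

5670


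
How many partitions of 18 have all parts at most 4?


Using the generating function (1-x)^(-1)(1-x^2)^(-1)...(1-x^4)^(-1),
the coefficient of x^18 counts these restricted partitions.
Result = 84

84


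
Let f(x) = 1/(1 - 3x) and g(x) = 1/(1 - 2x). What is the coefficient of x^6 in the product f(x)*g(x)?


The coefficient of x^n in f*g is the Cauchy product: sum_{k=0}^{n} a^k * b^(n-k).
With a=3, b=2, n=6:
sum_{k=0}^{6} 3^k * 2^(6-k)
= 2059

2059


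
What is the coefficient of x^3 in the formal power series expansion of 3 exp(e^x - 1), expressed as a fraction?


exp(e^x - 1) is the exponential generating function for the Bell numbers Bell_k: exp(e^x - 1) = sum_{k>=0} Bell_k x^k / k!.
So the coefficient of x^3 in 3 exp(e^x - 1) is 3 Bell_3 / 3!.
Computing: Bell_3 = 5 and 3! = 6, giving
3 * 5/6 = 5/2.

5/2


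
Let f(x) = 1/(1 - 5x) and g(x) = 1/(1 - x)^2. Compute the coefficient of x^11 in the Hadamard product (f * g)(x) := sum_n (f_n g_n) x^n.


f has coefficients f_k = 5^k. For g = 1/(1 - x)^2 the coefficient is g_k = C(k + 1, 1) = k + 1. The Hadamard coefficient is (f * g)_k = 5^k * (k + 1).
For k = 11: 5^11 * 12 = 48828125 * 12 = 585937500.

585937500


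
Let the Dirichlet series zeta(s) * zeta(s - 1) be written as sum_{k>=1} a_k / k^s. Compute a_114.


Convolution gives a_k = sum_{d | k} d * 1 = sum_{d | k} d = sigma(k), the sum of positive divisors of k.
For k = 114, the divisors are 1, 2, 3, 6, 19, 38, 57, 114, so
sigma(114) = 1 + 2 + 3 + 6 + 19 + 38 + 57 + 114 = 240.

240


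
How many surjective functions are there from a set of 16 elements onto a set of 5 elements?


By inclusion-exclusion on which target elements are missed, the number of surjections from an n-set onto a k-set is
surj(n, k) = sum_{j=0}^{k} (-1)^j C(k, j) (k - j)^n.
Equivalently surj(n, k) = k! * S(n, k), where S(n, k) is the Stirling number of the second kind.
For n = 16, k = 5:
S(16, 5) = 1096190550, so
surj = 5! * 1096190550 = 120 * 1096190550 = 131542866000.

131542866000


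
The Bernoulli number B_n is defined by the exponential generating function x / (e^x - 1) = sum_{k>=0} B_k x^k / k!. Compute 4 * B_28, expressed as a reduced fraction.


Bernoulli numbers can also be computed recursively via B_0 = 1 and sum_{j=0}^{m} C(m+1, j) B_j = 0 for m >= 1. Odd-index Bernoulli numbers vanish for k >= 3.
Computing B_28 = -23749461029/870, so 4 * B_28 = 4 * -23749461029/870 = -47498922058/435.

-47498922058/435


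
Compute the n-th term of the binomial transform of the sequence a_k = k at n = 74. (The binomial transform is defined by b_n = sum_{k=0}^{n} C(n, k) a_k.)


With a_k = k, b_n = sum_{k=0}^{n} C(n, k) k. Using k * C(n, k) = n * C(n-1, k-1) gives b_n = n * sum_{k>=1} C(n-1, k-1) = n * 2^(n-1).
For n = 74: 74 * 2^73 = 74 * 9444732965739290427392 = 698910239464707491627008.

698910239464707491627008


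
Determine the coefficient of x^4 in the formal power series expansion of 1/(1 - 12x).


The geometric series identity gives 1/(1 - c x) = sum_{k>=0} c^k x^k, so the coefficient of x^k is c^k.
Here c = 12 and k = 4.
Computing: 12^4 = 20736

20736


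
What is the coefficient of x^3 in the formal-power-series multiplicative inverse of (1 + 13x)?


The inverse is 1/(1 + 13x). Apply the geometric identity 1/(1 - y) = sum_{k>=0} y^k with y = -13x:
1/(1 + 13x) = sum_{k>=0} (-13)^k x^k.
So the coefficient of x^3 is (-13)^3 = -2197.

-2197


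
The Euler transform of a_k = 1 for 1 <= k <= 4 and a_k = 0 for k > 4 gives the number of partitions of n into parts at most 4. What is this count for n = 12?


Partitions of 12 into parts at most 4:
Using generating function (1-x)^(-1)(1-x^2)^(-1)...(1-x^4)^(-1),
the coefficient of x^12 = 34

34


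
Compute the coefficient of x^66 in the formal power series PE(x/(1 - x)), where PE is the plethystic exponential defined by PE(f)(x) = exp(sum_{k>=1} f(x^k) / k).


For f(x) = x/(1 - x) we have
sum_{k>=1} f(x^k) / k = sum_{k>=1} (1/k) * x^k / (1 - x^k) = sum_{k, m >= 1} x^(k m) / k,
which after exponentiating simplifies to
PE(x/(1 - x)) = prod_{k>=1} 1 / (1 - x^k).
This is the generating function for the partition function p(n), so the coefficient of x^66 is p(66).
Computing p(66) by dynamic programming over parts 1, 2, ..., 66: p(66) = 2323520.

2323520


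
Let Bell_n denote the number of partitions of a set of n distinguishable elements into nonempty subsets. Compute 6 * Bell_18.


Bell_18 can be computed from the Bell triangle or from Dobinski's identity Bell_n = (1/e) * sum_{k>=0} k^n / k!.
Computing Bell_18 = 682076806159.
Then 6 * 682076806159 = 4092460836954.

4092460836954


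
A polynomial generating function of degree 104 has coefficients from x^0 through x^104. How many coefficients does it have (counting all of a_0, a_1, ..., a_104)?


A polynomial of degree 104 takes the form a_0 + a_1 x + ... + a_104 x^104.
The number of coefficients is 104 + 1 = 105.

105


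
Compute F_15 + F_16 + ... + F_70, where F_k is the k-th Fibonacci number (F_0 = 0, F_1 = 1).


Use the identity sum_{k=0}^{N} F_k = F_{N+2} - 1 (which follows from F_{k+2} - F_{k+1} = F_k). Then
sum_{k=15}^{70} F_k = (F_{72} - 1) - (F_{16} - 1) = F_{72} - F_{16}.
Computing: F_{72} = 498454011879264, F_{16} = 987, so
Sum = 498454011879264 - 987 = 498454011878277.

498454011878277


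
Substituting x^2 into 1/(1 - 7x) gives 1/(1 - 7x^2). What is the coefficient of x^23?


Since 1/(1 - 7x^2) only has even powers of x,
the coefficient of x^23 (odd) is 0.

0


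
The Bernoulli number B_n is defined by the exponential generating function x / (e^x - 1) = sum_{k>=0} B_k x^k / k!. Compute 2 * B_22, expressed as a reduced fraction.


Bernoulli numbers can also be computed recursively via B_0 = 1 and sum_{j=0}^{m} C(m+1, j) B_j = 0 for m >= 1. Odd-index Bernoulli numbers vanish for k >= 3.
Computing B_22 = 854513/138, so 2 * B_22 = 2 * 854513/138 = 854513/69.

854513/69


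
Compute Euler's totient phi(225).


phi(n) counts integers in [1, n] coprime to n. Using the multiplicative formula phi(n) = n * prod_{p | n} (1 - 1/p):
225 = 3^2 * 5^2, so
phi(225) = 225 * (1 - 1/3) * (1 - 1/5) = 120.

120


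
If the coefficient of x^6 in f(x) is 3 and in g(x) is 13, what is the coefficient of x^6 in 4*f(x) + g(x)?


Scalar multiplication scales coefficients: 4 * 3 = 12.
Then add the g coefficient: 12 + 13
= 25

25


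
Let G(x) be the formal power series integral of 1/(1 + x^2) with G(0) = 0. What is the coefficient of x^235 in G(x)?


1/(1 + x^2) = sum_{j>=0} (-1)^j x^(2j). Integrating termwise with G(0) = 0:
G(x) = sum_{j>=0} (-1)^j x^(2j+1) / (2j+1) = arctan(x).
Only odd powers are nonzero. For x^235 write 235 = 2*117 + 1, giving
(-1)^117 / 235 = -1/235 = -1/235.

-1/235


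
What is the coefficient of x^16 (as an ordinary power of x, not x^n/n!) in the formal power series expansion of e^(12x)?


The exponential series is e^y = sum_{k>=0} y^k / k!. Substituting y = 12x gives
e^(12x) = sum_{k>=0} 12^k x^k / k!.
So the coefficient of x^n is a^n/n! with a = 12, n = 16:
12^16 / 16! = 184884258895036416/20922789888000 = 7739670528/875875

7739670528/875875


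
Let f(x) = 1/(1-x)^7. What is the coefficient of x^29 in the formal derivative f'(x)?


Differentiate: d/dx [ 1/(1-x)^r ] = r / (1-x)^(r+1).
Here r = 7, so f'(x) = 7 / (1-x)^8.
The expansion of 1/(1-x)^(r+1) has coefficient of x^n equal to C(n+r, r).
So the coefficient of x^29 in f'(x) is
7 * C(36, 7) = 7 * 8347680 = 58433760

58433760


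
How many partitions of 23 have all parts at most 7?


Using the generating function (1-x)^(-1)(1-x^2)^(-1)...(1-x^7)^(-1),
the coefficient of x^23 counts these restricted partitions.
Result = 618

618


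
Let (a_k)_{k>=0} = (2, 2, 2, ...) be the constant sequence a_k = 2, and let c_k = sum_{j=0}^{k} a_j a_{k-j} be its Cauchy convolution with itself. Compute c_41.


Since a_j = 2 for all j >= 0, the convolution sum becomes
c_k = sum_{j=0}^{k} 2 * 2 = 4 * (k + 1).
Equivalently, the generating function of (a_k) is 2/(1 - x) and its square is 4/(1 - x)^2 = sum_{k>=0} 4(k + 1) x^k.
For k = 41: 4 * 42 = 168.

168


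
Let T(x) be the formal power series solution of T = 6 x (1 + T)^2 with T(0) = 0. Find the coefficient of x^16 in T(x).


Apply the Lagrange inversion formula: if T = 6 x * phi(T) with phi(t) = (1 + t)^2, then [x^n] T = 6^n * (1/n) [t^(n-1)] phi(t)^n = 6^n * (1/n) [t^(n-1)] (1 + t)^(2n) = 6^n * (1/n) C(2n, n-1).
Using the identity C(2n, n-1) = C(2n, n) * n / (n+1), the unscaled factor equals C(2n, n) / (n+1) = C_n, the n-th Catalan number.
For n = 16: C_16 = C(32, 16) / 17 = 601080390/17 = 35357670.
With the 6^16 = 2821109907456 factor, the coefficient is 2821109907456 * 35357670 = 99747873141559787520.

99747873141559787520


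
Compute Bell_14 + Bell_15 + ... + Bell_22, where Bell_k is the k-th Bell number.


Recall Bell_k counts set partitions of a k-set (with Bell_0 = 1 by convention).
Bell_14 through Bell_22: 190899322, 1382958545, 10480142147, 82864869804, 682076806159, 5832742205057, 51724158235372, 474869816156751, 4506715738447323
Sum = 190899322 + 1382958545 + 10480142147 + 82864869804 + 682076806159 + 5832742205057 + 51724158235372 + 474869816156751 + 4506715738447323 = 5039919450720480.

5039919450720480


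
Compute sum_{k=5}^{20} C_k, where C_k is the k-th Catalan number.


C_5 through C_20: 42, 132, 429, 1430, 4862, 16796, 58786, 208012, 742900, 2674440, 9694845, 35357670, 129644790, 477638700, 1767263190, 6564120420
Sum = 42 + 132 + 429 + 1430 + 4862 + 16796 + 58786 + 208012 + 742900 + 2674440 + 9694845 + 35357670 + 129644790 + 477638700 + 1767263190 + 6564120420
= 8987427444

8987427444


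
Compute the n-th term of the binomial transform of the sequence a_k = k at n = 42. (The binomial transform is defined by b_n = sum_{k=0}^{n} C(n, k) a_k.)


With a_k = k, b_n = sum_{k=0}^{n} C(n, k) k. Using k * C(n, k) = n * C(n-1, k-1) gives b_n = n * sum_{k>=1} C(n-1, k-1) = n * 2^(n-1).
For n = 42: 42 * 2^41 = 42 * 2199023255552 = 92358976733184.

92358976733184


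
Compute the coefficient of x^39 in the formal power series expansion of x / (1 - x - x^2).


Let f(x) = sum_{k>=0} a_k x^k. Multiplying f(x) * (1 - x - x^2) = x and matching coefficients gives a_0 = 0, a_1 = 1, and a_k = a_{k-1} + a_{k-2} for k >= 2. These are the Fibonacci numbers F_k.
Iterating from F_0 = 0, F_1 = 1:
F_0=0, F_1=1, F_2=1, F_3=2, F_4=3, F_5=5, F_6=8, F_7=13, F_8=21, F_9=34, ...
F_39 = 63245986.

63245986


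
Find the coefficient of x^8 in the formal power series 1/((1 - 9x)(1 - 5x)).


By partial fractions or Cauchy convolution:
The coefficient equals sum_{k=0}^{8} 9^k * 5^(8-k).
= 96366841

96366841


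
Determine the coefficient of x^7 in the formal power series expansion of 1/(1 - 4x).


The geometric series identity gives 1/(1 - c x) = sum_{k>=0} c^k x^k, so the coefficient of x^k is c^k.
Here c = 4 and k = 7.
Computing: 4^7 = 16384

16384


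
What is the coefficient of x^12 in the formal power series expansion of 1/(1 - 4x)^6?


The general identity 1/(1 - c x)^r = sum_{k>=0} c^k C(k + r - 1, r - 1) x^k follows by substituting y = c x into 1/(1 - y)^r = sum_{k>=0} C(k + r - 1, r - 1) y^k.
For c = 4, r = 6, k = 12:
4^12 * C(17, 5) = 16777216 * 6188 = 103817412608.

103817412608


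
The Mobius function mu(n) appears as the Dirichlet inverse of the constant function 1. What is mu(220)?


220 has a squared prime factor, so mu(220) = 0.
Factorization reveals a repeated prime.

0


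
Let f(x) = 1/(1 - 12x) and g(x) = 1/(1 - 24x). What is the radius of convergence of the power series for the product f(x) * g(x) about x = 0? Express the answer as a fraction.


The radius of 1/(1 - 12x) is 1/12 (nearest singularity at x = 1/12), and the radius of 1/(1 - 24x) is 1/24.
The product f(x)*g(x) = 1/((1 - 12x)(1 - 24x)) has singularities at both 1/12 and 1/24, so its radius of convergence is the distance to the nearest one:
min(1/12, 1/24) = 1/24.

1/24


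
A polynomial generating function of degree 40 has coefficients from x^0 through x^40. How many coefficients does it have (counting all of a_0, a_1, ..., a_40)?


A polynomial of degree 40 takes the form a_0 + a_1 x + ... + a_40 x^40.
The number of coefficients is 40 + 1 = 41.

41


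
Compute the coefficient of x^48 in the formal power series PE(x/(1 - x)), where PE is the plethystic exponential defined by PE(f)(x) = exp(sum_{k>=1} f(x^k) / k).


For f(x) = x/(1 - x) we have
sum_{k>=1} f(x^k) / k = sum_{k>=1} (1/k) * x^k / (1 - x^k) = sum_{k, m >= 1} x^(k m) / k,
which after exponentiating simplifies to
PE(x/(1 - x)) = prod_{k>=1} 1 / (1 - x^k).
This is the generating function for the partition function p(n), so the coefficient of x^48 is p(48).
Computing p(48) by dynamic programming over parts 1, 2, ..., 48: p(48) = 147273.

147273


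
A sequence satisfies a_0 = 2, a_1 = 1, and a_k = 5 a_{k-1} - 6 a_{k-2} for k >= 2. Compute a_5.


The characteristic equation is t^2 - 5 t + 6 = 0, with roots r_1 = 3 and r_2 = 2 (so c_1 = r_1 + r_2, c_2 = -r_1 r_2 as required).
One can use the closed form a_n = A r_1^n + B r_2^n, but direct iteration is more reliable:
a_0 = 2, a_1 = 1, a_2 = -7, a_3 = -41, a_4 = -163, a_5 = -569.
So a_5 = -569.

-569


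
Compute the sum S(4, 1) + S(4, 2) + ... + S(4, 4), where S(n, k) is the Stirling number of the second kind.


By definition, S(n, k) counts partitions of an n-set into exactly k nonempty blocks.
Computing row n = 4 for k = 1..4:
S(4, k): 1, 7, 6, 1
Sum = 15. (This equals Bell_4 since the sum runs over all k.)

15


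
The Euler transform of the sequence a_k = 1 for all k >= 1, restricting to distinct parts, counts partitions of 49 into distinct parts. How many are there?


Partitions of 49 into distinct parts can be computed via generating function.
Product (1+x)(1+x^2)(1+x^3)...
The coefficient of x^49 = 3264

3264


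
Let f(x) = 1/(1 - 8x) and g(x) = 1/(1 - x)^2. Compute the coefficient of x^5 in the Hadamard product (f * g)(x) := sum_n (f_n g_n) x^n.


f has coefficients f_k = 8^k. For g = 1/(1 - x)^2 the coefficient is g_k = C(k + 1, 1) = k + 1. The Hadamard coefficient is (f * g)_k = 8^k * (k + 1).
For k = 5: 8^5 * 6 = 32768 * 6 = 196608.

196608


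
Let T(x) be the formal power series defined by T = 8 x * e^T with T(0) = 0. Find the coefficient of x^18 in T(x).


Apply the Lagrange inversion formula: if T = 8 x * phi(T) with phi(t) = e^t, then
[x^n] T = 8^n * (1/n) [t^(n-1)] phi(t)^n = 8^n * (1/n) [t^(n-1)] e^(n t) = 8^n * (1/n) * n^(n-1) / (n-1)! = 8^n * n^(n-1) / n!.
When c = 1 this is the Cayley count of rooted labeled trees on n vertices, divided by n!.
For n = 18: 8^18 * 18^17 / 18! = 18014398509481984 * 2185911559738696531968/6402373705728000 = 91580367978306252441724649472/14889875.

91580367978306252441724649472/14889875


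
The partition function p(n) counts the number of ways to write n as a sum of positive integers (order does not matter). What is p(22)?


Using the generating function prod_{k>=1} 1/(1-x^k), we compute p(22).
By dynamic programming over parts 1 through 22:
p(22) = 1002

1002


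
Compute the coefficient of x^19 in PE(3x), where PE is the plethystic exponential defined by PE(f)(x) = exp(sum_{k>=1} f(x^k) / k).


With f(x) = 3x, the exponent is sum_{k>=1} 3 x^k / k = 3 * (-ln(1 - x)). Exponentiating:
PE(3x) = exp(-3 ln(1 - x)) = 1/(1 - x)^3.
By the negative binomial expansion, [x^n] 1/(1 - x)^3 = C(n + 2, 2).
For n = 19: C(21, 2) = 210.

210


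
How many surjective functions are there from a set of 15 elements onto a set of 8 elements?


By inclusion-exclusion on which target elements are missed, the number of surjections from an n-set onto a k-set is
surj(n, k) = sum_{j=0}^{k} (-1)^j C(k, j) (k - j)^n.
Equivalently surj(n, k) = k! * S(n, k), where S(n, k) is the Stirling number of the second kind.
For n = 15, k = 8:
S(15, 8) = 216627840, so
surj = 8! * 216627840 = 40320 * 216627840 = 8734434508800.

8734434508800


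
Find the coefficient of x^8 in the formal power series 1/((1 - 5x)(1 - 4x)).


By partial fractions or Cauchy convolution:
The coefficient equals sum_{k=0}^{8} 5^k * 4^(8-k).
= 1690981

1690981


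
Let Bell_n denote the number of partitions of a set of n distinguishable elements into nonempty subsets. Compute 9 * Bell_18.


Bell_18 can be computed from the Bell triangle or from Dobinski's identity Bell_n = (1/e) * sum_{k>=0} k^n / k!.
Computing Bell_18 = 682076806159.
Then 9 * 682076806159 = 6138691255431.

6138691255431


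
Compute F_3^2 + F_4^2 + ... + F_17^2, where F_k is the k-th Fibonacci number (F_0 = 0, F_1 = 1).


There is a standard identity sum_{k=0}^{N} F_k^2 = F_N * F_{N+1} (proved inductively from the telescoping relation F_k^2 = F_k F_{k+1} - F_{k-1} F_k). Then
sum_{k=3}^{17} F_k^2 = F_17 F_18 - F_2 F_3.
Computing: F_17 = 1597, F_18 = 2584, F_2 = 1, F_3 = 2.
Sum = 1597 * 2584 - 1 * 2 = 4126646.

4126646


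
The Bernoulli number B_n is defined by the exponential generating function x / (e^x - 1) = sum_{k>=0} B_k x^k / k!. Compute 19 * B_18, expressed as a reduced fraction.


Bernoulli numbers can also be computed recursively via B_0 = 1 and sum_{j=0}^{m} C(m+1, j) B_j = 0 for m >= 1. Odd-index Bernoulli numbers vanish for k >= 3.
Computing B_18 = 43867/798, so 19 * B_18 = 19 * 43867/798 = 43867/42.

43867/42


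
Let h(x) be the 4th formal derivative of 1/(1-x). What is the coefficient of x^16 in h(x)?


Differentiating 4 times: d^4/dx^4 [1/(1-x)] = 4!/(1-x)^5.
The expansion 1/(1-x)^5 = sum_{k>=0} C(k+4, 4) x^k, so the coefficient of x^n in 4!/(1-x)^5 is 4! * C(n+4, 4).
For n = 16: 24 * C(20, 4) = 24 * 4845 = 116280

116280


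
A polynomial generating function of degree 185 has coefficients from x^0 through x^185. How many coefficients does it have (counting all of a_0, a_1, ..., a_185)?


A polynomial of degree 185 takes the form a_0 + a_1 x + ... + a_185 x^185.
The number of coefficients is 185 + 1 = 186.

186


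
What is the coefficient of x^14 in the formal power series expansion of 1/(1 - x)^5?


The expansion 1/(1 - x)^r = sum_{k>=0} C(k + r - 1, r - 1) x^k follows from the multiset / negative-binomial theorem (or from repeated differentiation of the geometric series).
For r = 5 and k = 14:
C(18, 4) = 6402373705728000 / (24 * 87178291200) = 3060.

3060


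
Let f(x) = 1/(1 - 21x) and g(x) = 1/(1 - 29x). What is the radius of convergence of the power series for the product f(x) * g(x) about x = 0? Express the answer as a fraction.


The radius of 1/(1 - 21x) is 1/21 (nearest singularity at x = 1/21), and the radius of 1/(1 - 29x) is 1/29.
The product f(x)*g(x) = 1/((1 - 21x)(1 - 29x)) has singularities at both 1/21 and 1/29, so its radius of convergence is the distance to the nearest one:
min(1/21, 1/29) = 1/29.

1/29


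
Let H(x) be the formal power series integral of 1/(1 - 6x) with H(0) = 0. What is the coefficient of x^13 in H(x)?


1/(1 - 6x) = sum_{k>=0} 6^k x^k. Integrating termwise with H(0) = 0:
H(x) = sum_{k>=0} 6^k x^(k+1) / (k+1) = sum_{m>=1} 6^(m-1) x^m / m.
For m = 13: 6^12/13 = 2176782336/13 = 2176782336/13.

2176782336/13


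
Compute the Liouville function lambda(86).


The Liouville function is lambda(k) = (-1)^Omega(k), where Omega(k) counts the prime factors of k with multiplicity.
Factoring: 86 = 2 * 43, so Omega(86) = 2.
lambda(86) = (-1)^2 = 1.

1


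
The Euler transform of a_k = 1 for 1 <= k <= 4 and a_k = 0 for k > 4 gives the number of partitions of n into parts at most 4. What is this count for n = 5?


Partitions of 5 into parts at most 4:
Using generating function (1-x)^(-1)(1-x^2)^(-1)...(1-x^4)^(-1),
the coefficient of x^5 = 6

6


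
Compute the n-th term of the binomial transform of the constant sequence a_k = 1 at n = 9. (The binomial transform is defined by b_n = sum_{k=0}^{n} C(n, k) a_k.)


With a_k = 1 for all k, b_n = sum_{k=0}^{n} C(n, k) = 2^n by the binomial theorem.
For n = 9: 2^9 = 512.

512


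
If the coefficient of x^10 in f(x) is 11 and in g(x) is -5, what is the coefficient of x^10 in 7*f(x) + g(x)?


Scalar multiplication scales coefficients: 7 * 11 = 77.
Then add the g coefficient: 77 + -5
= 72

72


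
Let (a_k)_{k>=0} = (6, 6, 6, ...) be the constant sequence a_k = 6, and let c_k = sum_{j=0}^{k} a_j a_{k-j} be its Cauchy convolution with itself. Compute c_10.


Since a_j = 6 for all j >= 0, the convolution sum becomes
c_k = sum_{j=0}^{k} 6 * 6 = 36 * (k + 1).
Equivalently, the generating function of (a_k) is 6/(1 - x) and its square is 36/(1 - x)^2 = sum_{k>=0} 36(k + 1) x^k.
For k = 10: 36 * 11 = 396.

396


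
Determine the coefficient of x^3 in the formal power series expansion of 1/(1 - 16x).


The geometric series identity gives 1/(1 - c x) = sum_{k>=0} c^k x^k, so the coefficient of x^k is c^k.
Here c = 16 and k = 3.
Computing: 16^3 = 4096

4096


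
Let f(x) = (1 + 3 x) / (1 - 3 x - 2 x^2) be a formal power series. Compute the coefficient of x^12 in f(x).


Write f(x) = sum_{k>=0} a_k x^k. Multiplying both sides by 1 - 3 x - 2 x^2 gives
(1 - 3 x - 2 x^2) sum_{k>=0} a_k x^k = 1 + 3 x.
Matching coefficients:
 x^0: a_0 = 1
 x^1: a_1 - 3 a_0 = 3  =>  a_1 = 3*1 + 3 = 6
 x^k (k >= 2): a_k = 3 a_{k-1} + 2 a_{k-2}.
Iterating: a_2 = 20, a_3 = 72, a_4 = 256, a_5 = 912, a_6 = 3248, a_7 = 11568, a_8 = 41200, a_9 = 146736, a_10 = 522608, a_11 = 1861296, a_12 = 6629104.
So the coefficient of x^12 is 6629104.

6629104


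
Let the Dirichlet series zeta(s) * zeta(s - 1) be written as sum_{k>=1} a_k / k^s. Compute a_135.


Convolution gives a_k = sum_{d | k} d * 1 = sum_{d | k} d = sigma(k), the sum of positive divisors of k.
For k = 135, the divisors are 1, 3, 5, 9, 15, 27, 45, 135, so
sigma(135) = 1 + 3 + 5 + 9 + 15 + 27 + 45 + 135 = 240.

240


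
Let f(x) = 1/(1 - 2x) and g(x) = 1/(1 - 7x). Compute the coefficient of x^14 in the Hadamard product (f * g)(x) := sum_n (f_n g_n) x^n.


f has coefficients f_k = 2^k and g has coefficients g_k = 7^k, so the Hadamard product has coefficient (f*g)_k = 2^k * 7^k = 14^k.
For k = 14: 14^14 = 11112006825558016.

11112006825558016


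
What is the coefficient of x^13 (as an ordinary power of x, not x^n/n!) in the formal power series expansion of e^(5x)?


The exponential series is e^y = sum_{k>=0} y^k / k!. Substituting y = 5x gives
e^(5x) = sum_{k>=0} 5^k x^k / k!.
So the coefficient of x^n is a^n/n! with a = 5, n = 13:
5^13 / 13! = 1220703125/6227020800 = 48828125/249080832

48828125/249080832


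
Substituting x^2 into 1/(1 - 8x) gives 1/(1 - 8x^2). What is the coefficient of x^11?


Since 1/(1 - 8x^2) only has even powers of x,
the coefficient of x^11 (odd) is 0.

0


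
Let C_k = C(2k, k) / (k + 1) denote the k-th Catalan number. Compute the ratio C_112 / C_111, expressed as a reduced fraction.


Using C_k = (2k)! / (k! (k+1)!), the ratio C_{k+1}/C_k simplifies to
C_{k+1}/C_k = [(2k+2)! / ((k+1)! (k+2)!)] * [k! (k+1)! / (2k)!]
 = (2k+2)(2k+1) / ((k+1)(k+2)) = 2(2k+1) / (k+2).
For k = 111: 2(2*111 + 1) / (111 + 2) = 446/113 = 446/113.

446/113


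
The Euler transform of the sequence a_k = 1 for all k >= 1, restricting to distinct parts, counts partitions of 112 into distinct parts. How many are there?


Partitions of 112 into distinct parts can be computed via generating function.
Product (1+x)(1+x^2)(1+x^3)...
The coefficient of x^112 = 1177438

1177438


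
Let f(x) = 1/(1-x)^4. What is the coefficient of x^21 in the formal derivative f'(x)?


Differentiate: d/dx [ 1/(1-x)^r ] = r / (1-x)^(r+1).
Here r = 4, so f'(x) = 4 / (1-x)^5.
The expansion of 1/(1-x)^(r+1) has coefficient of x^n equal to C(n+r, r).
So the coefficient of x^21 in f'(x) is
4 * C(25, 4) = 4 * 12650 = 50600

50600


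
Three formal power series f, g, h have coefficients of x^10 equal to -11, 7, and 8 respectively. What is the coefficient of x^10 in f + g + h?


Series addition is componentwise:
-11 + 7 + 8
= 4

4


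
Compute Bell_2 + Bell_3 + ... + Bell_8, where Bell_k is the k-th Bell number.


Recall Bell_k counts set partitions of a k-set (with Bell_0 = 1 by convention).
Bell_2 through Bell_8: 2, 5, 15, 52, 203, 877, 4140
Sum = 2 + 5 + 15 + 52 + 203 + 877 + 4140 = 5294.

5294


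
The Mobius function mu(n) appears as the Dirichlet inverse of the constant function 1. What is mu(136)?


136 has a squared prime factor, so mu(136) = 0.
Factorization reveals a repeated prime.

0


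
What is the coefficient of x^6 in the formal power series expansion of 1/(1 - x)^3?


The expansion 1/(1 - x)^r = sum_{k>=0} C(k + r - 1, r - 1) x^k follows from the multiset / negative-binomial theorem (or from repeated differentiation of the geometric series).
For r = 3 and k = 6:
C(8, 2) = 40320 / (2 * 720) = 28.

28


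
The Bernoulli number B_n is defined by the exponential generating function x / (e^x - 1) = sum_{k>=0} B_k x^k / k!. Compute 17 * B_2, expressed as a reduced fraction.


Bernoulli numbers can also be computed recursively via B_0 = 1 and sum_{j=0}^{m} C(m+1, j) B_j = 0 for m >= 1. Odd-index Bernoulli numbers vanish for k >= 3.
Computing B_2 = 1/6, so 17 * B_2 = 17 * 1/6 = 17/6.

17/6


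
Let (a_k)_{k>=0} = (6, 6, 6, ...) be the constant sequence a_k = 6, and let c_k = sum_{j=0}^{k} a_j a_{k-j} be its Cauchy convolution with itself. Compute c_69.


Since a_j = 6 for all j >= 0, the convolution sum becomes
c_k = sum_{j=0}^{k} 6 * 6 = 36 * (k + 1).
Equivalently, the generating function of (a_k) is 6/(1 - x) and its square is 36/(1 - x)^2 = sum_{k>=0} 36(k + 1) x^k.
For k = 69: 36 * 70 = 2520.

2520


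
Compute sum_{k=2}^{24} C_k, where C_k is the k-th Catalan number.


C_2 through C_24: 2, 5, 14, 42, 132, 429, 1430, 4862, 16796, 58786, 208012, 742900, 2674440, 9694845, 35357670, 129644790, 477638700, 1767263190, 6564120420, 24466267020, 91482563640, 343059613650, 1289904147324
Sum = 2 + 5 + 14 + 42 + 132 + 429 + 1430 + 4862 + 16796 + 58786 + 208012 + 742900 + 2674440 + 9694845 + 35357670 + 129644790 + 477638700 + 1767263190 + 6564120420 + 24466267020 + 91482563640 + 343059613650 + 1289904147324
= 1757900019099

1757900019099


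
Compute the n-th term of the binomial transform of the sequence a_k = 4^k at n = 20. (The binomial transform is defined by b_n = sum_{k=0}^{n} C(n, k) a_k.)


With a_k = 4^k, b_n = sum_{k=0}^{n} C(n, k) 4^k = (1 + 4)^n by the binomial theorem.
For n = 20: (1 + 4)^20 = 5^20 = 95367431640625.

95367431640625


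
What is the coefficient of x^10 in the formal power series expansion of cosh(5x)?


The Maclaurin series is cosh(t) = sum_{m>=0} t^(2m) / (2m)!, so substituting t = 5x, only even powers of x are nonzero, with coefficient of x^(2m) equal to 5^(2m) / (2m)!.
For x^10 the coefficient is 5^10/10! = 9765625/3628800 = 390625/145152.

390625/145152


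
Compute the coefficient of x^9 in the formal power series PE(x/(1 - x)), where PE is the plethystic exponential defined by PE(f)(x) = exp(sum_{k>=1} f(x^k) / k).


For f(x) = x/(1 - x) we have
sum_{k>=1} f(x^k) / k = sum_{k>=1} (1/k) * x^k / (1 - x^k) = sum_{k, m >= 1} x^(k m) / k,
which after exponentiating simplifies to
PE(x/(1 - x)) = prod_{k>=1} 1 / (1 - x^k).
This is the generating function for the partition function p(n), so the coefficient of x^9 is p(9).
Computing p(9) by dynamic programming over parts 1, 2, ..., 9: p(9) = 30.

30
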